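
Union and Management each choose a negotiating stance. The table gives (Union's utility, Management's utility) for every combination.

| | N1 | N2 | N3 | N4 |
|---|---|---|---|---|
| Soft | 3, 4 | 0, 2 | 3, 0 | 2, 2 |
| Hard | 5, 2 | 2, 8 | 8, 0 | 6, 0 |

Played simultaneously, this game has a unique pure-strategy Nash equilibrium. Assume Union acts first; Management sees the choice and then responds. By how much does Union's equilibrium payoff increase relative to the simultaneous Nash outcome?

1

Solve by backward induction (Union leads).
- Soft: Management compares 4, 2, 0, 2 and picks N1; Union would get 3.
- Hard: Management compares 2, 8, 0, 0 and picks N2; Union would get 2.
Maximizing over 3, 2, Union chooses Soft. Subgame-perfect outcome: (Soft, N1) with payoffs (3, 4).
For the simultaneous game, intersect best replies.
Union's best replies: N1→Hard; N2→Hard; N3→Hard; N4→Hard.
Management's best replies: Soft→N1; Hard→N2.
Only (Hard, N2) has each player best-responding; Nash payoffs (2, 8).
Union's commitment gain: 3 − 2 = 1.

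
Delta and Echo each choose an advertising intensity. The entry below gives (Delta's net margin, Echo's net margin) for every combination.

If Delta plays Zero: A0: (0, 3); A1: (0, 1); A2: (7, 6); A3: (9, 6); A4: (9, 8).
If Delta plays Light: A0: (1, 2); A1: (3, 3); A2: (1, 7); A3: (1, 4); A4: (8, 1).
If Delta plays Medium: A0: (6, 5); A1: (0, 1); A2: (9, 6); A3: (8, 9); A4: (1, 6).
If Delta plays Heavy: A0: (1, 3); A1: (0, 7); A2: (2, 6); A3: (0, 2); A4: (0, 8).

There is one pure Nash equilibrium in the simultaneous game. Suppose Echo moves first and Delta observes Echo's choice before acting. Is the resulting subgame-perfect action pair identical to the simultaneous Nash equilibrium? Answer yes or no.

yes

Delta best-responds to each possible Echo move:
- A0 → Delta plays Medium (best of 0, 1, 6, 1); Echo gets 5.
- A1 → Delta plays Light (best of 0, 3, 0, 0); Echo gets 3.
- A2 → Delta plays Medium (best of 7, 1, 9, 2); Echo gets 6.
- A3 → Delta plays Zero (best of 9, 1, 8, 0); Echo gets 6.
- A4 → Delta plays Zero (best of 9, 8, 1, 0); Echo gets 8.
Among 5, 3, 6, 6, 8, the best is 8 at A4. Subgame-perfect outcome: (Zero, A4) with payoffs (9, 8).
Now find the simultaneous Nash equilibrium.
Delta's best replies: A0→Medium; A1→Light; A2→Medium; A3→Zero; A4→Zero.
Echo's best replies: Zero→A4; Light→A2; Medium→A3; Heavy→A4.
The unique mutual best reply is (Zero, A4), giving (9, 8).
Sequential outcome (Zero, A4) coincides with the Nash profile (Zero, A4).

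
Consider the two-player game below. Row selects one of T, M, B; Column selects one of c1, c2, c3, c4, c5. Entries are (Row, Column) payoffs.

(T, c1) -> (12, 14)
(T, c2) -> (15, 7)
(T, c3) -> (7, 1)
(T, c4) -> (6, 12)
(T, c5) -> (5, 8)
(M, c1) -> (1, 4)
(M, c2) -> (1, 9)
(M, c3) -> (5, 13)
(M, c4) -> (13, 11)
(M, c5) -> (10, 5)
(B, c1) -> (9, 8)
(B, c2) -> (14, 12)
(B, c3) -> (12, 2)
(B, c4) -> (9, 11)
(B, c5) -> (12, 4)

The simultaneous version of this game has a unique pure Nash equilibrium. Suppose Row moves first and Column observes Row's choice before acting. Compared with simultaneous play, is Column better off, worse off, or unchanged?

worse off

Column best-responds to each possible Row move:
- T: Column compares 14, 7, 1, 12, 8 and picks c1; Row would get 12.
- M: Column compares 4, 9, 13, 11, 5 and picks c3; Row would get 5.
- B: Column compares 8, 12, 2, 11, 4 and picks c2; Row would get 14.
Among 12, 5, 14, the best is 14 at B. Subgame-perfect outcome: (B, c2) with payoffs (14, 12).
Now find the simultaneous Nash equilibrium.
Row's best replies: c1→T; c2→T; c3→B; c4→M; c5→B.
Column's best replies: T→c1; M→c3; B→c2.
The unique mutual best reply is (T, c1), giving (12, 14).
Column earns 12 sequentially versus 14 at the Nash outcome: worse off.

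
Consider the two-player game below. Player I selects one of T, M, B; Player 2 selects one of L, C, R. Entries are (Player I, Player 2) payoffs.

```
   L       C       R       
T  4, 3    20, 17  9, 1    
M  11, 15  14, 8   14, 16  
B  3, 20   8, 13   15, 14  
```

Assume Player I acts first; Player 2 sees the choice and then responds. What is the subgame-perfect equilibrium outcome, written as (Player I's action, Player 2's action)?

Work backward from Player 2's decision.
- T: BR = C, leader payoff 20.
- M: BR = R, leader payoff 14.
- B: BR = L, leader payoff 3.
Among 20, 14, 3, the best is 20 at T. Subgame-perfect outcome: (T, C) with payoffs (20, 17).

(T, C)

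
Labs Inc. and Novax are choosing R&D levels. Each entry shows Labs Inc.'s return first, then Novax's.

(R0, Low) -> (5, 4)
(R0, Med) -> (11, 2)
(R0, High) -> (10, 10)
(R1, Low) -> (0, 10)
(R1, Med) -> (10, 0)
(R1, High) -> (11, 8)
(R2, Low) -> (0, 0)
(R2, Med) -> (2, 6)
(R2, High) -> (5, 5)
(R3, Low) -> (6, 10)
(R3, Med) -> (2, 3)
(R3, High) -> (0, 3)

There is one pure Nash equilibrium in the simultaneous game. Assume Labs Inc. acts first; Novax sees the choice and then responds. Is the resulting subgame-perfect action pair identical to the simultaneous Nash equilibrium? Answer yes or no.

Work backward from Novax's decision.
- R0: Novax compares 4, 2, 10 and picks High; Labs Inc. would get 10.
- R1: Novax compares 10, 0, 8 and picks Low; Labs Inc. would get 0.
- R2: Novax compares 0, 6, 5 and picks Med; Labs Inc. would get 2.
- R3: Novax compares 10, 3, 3 and picks Low; Labs Inc. would get 6.
Maximizing over 10, 0, 2, 6, Labs Inc. chooses R0. Subgame-perfect outcome: (R0, High) with payoffs (10, 10).
For the simultaneous game, intersect best replies.
Labs Inc.'s best replies: Low→R3; Med→R0; High→R1.
Novax's best replies: R0→High; R1→Low; R2→Med; R3→Low.
The unique mutual best reply is (R3, Low), giving (6, 10).
Sequential outcome (R0, High) differs from the Nash profile (R3, Low).

no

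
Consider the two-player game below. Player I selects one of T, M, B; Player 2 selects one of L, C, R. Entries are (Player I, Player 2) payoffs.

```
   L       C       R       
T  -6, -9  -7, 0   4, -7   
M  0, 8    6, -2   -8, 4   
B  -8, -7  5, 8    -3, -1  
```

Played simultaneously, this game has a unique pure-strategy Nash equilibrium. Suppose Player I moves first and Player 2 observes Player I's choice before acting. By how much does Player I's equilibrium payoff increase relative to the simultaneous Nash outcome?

Work backward from Player 2's decision.
- T → Player 2 plays C (best of -9, 0, -7); Player I gets -7.
- M → Player 2 plays L (best of 8, -2, 4); Player I gets 0.
- B → Player 2 plays C (best of -7, 8, -1); Player I gets 5.
Maximizing over -7, 0, 5, Player I chooses B. Subgame-perfect outcome: (B, C) with payoffs (5, 8).
Now find the simultaneous Nash equilibrium.
Player I's best replies: L→M; C→M; R→T.
Player 2's best replies: T→C; M→L; B→C.
Only (M, L) has each player best-responding; Nash payoffs (0, 8).
Player I's commitment gain: 5 − 0 = 5.

5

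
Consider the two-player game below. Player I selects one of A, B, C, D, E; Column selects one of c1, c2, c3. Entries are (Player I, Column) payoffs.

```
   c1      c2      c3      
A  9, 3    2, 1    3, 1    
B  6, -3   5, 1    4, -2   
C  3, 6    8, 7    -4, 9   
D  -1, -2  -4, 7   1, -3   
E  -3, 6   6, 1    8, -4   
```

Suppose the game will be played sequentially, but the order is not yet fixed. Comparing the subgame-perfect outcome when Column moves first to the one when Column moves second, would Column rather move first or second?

first

If Player I leads: Column's best replies are A→c1, B→c2, C→c3, D→c2, E→c1; Player I's induced payoffs 9, 5, -4, -4, -3; outcome (A, c1), payoffs (9, 3).
If Column leads: Player I's best replies are c1→A, c2→C, c3→E; Column's induced payoffs 3, 7, -4; outcome (C, c2), payoffs (8, 7).
Column gets 7 moving first and 3 moving second, so Column prefers to move first.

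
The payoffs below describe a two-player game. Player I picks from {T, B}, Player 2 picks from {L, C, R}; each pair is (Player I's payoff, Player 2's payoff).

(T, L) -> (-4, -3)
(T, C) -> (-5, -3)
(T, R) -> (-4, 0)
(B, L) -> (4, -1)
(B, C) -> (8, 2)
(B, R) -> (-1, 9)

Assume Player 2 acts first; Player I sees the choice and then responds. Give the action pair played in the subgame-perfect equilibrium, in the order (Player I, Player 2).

Work backward from Player I's decision.
- L: Player I compares -4, 4 and picks B; Player 2 would get -1.
- C: Player I compares -5, 8 and picks B; Player 2 would get 2.
- R: Player I compares -4, -1 and picks B; Player 2 would get 9.
Maximizing over -1, 2, 9, Player 2 chooses R. Subgame-perfect outcome: (B, R) with payoffs (-1, 9).

(B, R)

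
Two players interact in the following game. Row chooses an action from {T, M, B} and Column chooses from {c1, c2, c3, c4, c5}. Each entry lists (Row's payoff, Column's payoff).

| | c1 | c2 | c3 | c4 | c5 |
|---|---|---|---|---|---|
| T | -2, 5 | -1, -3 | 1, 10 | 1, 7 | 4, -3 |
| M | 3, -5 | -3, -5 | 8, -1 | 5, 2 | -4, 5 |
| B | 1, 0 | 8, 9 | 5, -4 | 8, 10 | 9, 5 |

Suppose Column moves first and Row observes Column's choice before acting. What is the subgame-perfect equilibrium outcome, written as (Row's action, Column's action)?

(B, c4)

Work backward from Row's decision.
- c1: BR = M, leader payoff -5.
- c2: BR = B, leader payoff 9.
- c3: BR = M, leader payoff -1.
- c4: BR = B, leader payoff 10.
- c5: BR = B, leader payoff 5.
Maximizing over -5, 9, -1, 10, 5, Column chooses c4. Subgame-perfect outcome: (B, c4) with payoffs (8, 10).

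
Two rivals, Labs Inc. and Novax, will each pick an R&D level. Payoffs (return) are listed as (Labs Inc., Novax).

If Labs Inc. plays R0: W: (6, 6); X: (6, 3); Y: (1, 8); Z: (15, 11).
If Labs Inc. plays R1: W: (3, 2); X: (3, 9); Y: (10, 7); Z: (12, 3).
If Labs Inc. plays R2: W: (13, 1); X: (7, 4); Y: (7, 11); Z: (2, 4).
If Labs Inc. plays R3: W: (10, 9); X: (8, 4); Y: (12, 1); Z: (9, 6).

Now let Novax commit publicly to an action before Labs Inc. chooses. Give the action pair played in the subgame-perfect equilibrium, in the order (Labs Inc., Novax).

Solve by backward induction (Novax leads).
- W → Labs Inc. plays R2 (best of 6, 3, 13, 10); Novax gets 1.
- X → Labs Inc. plays R3 (best of 6, 3, 7, 8); Novax gets 4.
- Y → Labs Inc. plays R3 (best of 1, 10, 7, 12); Novax gets 1.
- Z → Labs Inc. plays R0 (best of 15, 12, 2, 9); Novax gets 11.
Among 1, 4, 1, 11, the best is 11 at Z. Subgame-perfect outcome: (R0, Z) with payoffs (15, 11).

(R0, Z)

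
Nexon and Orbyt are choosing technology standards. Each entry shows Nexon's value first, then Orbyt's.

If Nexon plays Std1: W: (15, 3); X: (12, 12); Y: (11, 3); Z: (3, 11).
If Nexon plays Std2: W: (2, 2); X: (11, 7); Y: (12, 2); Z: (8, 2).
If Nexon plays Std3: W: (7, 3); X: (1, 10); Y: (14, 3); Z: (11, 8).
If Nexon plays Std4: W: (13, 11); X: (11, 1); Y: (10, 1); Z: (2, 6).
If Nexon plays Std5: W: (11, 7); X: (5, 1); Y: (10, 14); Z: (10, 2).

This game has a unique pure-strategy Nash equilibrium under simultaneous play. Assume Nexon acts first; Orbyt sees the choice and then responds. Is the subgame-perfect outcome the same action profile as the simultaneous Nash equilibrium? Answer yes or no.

no

Backward induction with Nexon moving first.
- Std1 → Orbyt plays X (best of 3, 12, 3, 11); Nexon gets 12.
- Std2 → Orbyt plays X (best of 2, 7, 2, 2); Nexon gets 11.
- Std3 → Orbyt plays X (best of 3, 10, 3, 8); Nexon gets 1.
- Std4 → Orbyt plays W (best of 11, 1, 1, 6); Nexon gets 13.
- Std5 → Orbyt plays Y (best of 7, 1, 14, 2); Nexon gets 10.
Maximizing over 12, 11, 1, 13, 10, Nexon chooses Std4. Subgame-perfect outcome: (Std4, W) with payoffs (13, 11).
Under simultaneous play:
Nexon's best replies: W→Std1; X→Std1; Y→Std3; Z→Std3.
Orbyt's best replies: Std1→X; Std2→X; Std3→X; Std4→W; Std5→Y.
The unique mutual best reply is (Std1, X), giving (12, 12).
Sequential outcome (Std4, W) differs from the Nash profile (Std1, X).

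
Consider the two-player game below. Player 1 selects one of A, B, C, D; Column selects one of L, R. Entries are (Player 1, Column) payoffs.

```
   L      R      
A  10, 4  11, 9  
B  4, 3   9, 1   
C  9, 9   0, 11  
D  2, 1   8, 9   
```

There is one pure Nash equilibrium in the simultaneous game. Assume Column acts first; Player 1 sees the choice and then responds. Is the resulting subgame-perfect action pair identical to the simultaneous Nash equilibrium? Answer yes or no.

yes

Solve by backward induction (Column leads).
- L → Player 1 plays A (best of 10, 4, 9, 2); Column gets 4.
- R → Player 1 plays A (best of 11, 9, 0, 8); Column gets 9.
Maximizing over 4, 9, Column chooses R. Subgame-perfect outcome: (A, R) with payoffs (11, 9).
Now find the simultaneous Nash equilibrium.
Player 1's best replies: L→A; R→A.
Column's best replies: A→R; B→L; C→R; D→R.
Only (A, R) has each player best-responding; Nash payoffs (11, 9).
Sequential outcome (A, R) coincides with the Nash profile (A, R).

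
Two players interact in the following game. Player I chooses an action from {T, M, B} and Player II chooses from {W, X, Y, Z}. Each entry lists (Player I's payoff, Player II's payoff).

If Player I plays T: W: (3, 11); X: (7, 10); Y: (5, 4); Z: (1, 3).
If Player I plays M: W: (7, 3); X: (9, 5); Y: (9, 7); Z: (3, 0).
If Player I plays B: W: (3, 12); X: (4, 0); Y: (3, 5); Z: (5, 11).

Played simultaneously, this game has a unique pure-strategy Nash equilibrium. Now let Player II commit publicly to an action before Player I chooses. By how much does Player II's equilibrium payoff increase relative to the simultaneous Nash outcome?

Player I best-responds to each possible Player II move:
- W: Player I compares 3, 7, 3 and picks M; Player II would get 3.
- X: Player I compares 7, 9, 4 and picks M; Player II would get 5.
- Y: Player I compares 5, 9, 3 and picks M; Player II would get 7.
- Z: Player I compares 1, 3, 5 and picks B; Player II would get 11.
Maximizing over 3, 5, 7, 11, Player II chooses Z. Subgame-perfect outcome: (B, Z) with payoffs (5, 11).
Now find the simultaneous Nash equilibrium.
Player I's best replies: W→M; X→M; Y→M; Z→B.
Player II's best replies: T→W; M→Y; B→W.
The unique mutual best reply is (M, Y), giving (9, 7).
Player II's commitment gain: 11 − 7 = 4.

4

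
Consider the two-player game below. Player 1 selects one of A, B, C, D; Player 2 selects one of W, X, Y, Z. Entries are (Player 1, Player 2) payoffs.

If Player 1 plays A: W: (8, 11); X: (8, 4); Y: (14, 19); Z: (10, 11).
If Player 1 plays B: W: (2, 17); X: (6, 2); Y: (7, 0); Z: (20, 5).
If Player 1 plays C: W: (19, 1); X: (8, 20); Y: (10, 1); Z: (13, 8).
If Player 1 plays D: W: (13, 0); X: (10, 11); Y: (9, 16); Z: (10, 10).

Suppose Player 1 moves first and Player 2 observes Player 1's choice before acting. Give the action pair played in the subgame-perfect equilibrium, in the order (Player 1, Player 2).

(A, Y)

Player 2 best-responds to each possible Player 1 move:
- A: Player 2 compares 11, 4, 19, 11 and picks Y; Player 1 would get 14.
- B: Player 2 compares 17, 2, 0, 5 and picks W; Player 1 would get 2.
- C: Player 2 compares 1, 20, 1, 8 and picks X; Player 1 would get 8.
- D: Player 2 compares 0, 11, 16, 10 and picks Y; Player 1 would get 9.
Player 1's induced payoffs are 14, 2, 8, 9, so Player 1 commits to A. Subgame-perfect outcome: (A, Y) with payoffs (14, 19).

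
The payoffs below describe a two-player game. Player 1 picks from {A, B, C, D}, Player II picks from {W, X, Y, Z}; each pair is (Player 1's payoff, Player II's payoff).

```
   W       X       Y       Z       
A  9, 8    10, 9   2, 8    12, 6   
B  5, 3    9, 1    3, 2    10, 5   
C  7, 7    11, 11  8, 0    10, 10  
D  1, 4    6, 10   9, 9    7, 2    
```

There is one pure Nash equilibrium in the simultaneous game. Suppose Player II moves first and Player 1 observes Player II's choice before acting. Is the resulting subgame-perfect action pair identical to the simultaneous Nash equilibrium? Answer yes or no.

Backward induction with Player II moving first.
- W → Player 1 plays A (best of 9, 5, 7, 1); Player II gets 8.
- X → Player 1 plays C (best of 10, 9, 11, 6); Player II gets 11.
- Y → Player 1 plays D (best of 2, 3, 8, 9); Player II gets 9.
- Z → Player 1 plays A (best of 12, 10, 10, 7); Player II gets 6.
Player II's induced payoffs are 8, 11, 9, 6, so Player II commits to X. Subgame-perfect outcome: (C, X) with payoffs (11, 11).
Now find the simultaneous Nash equilibrium.
Player 1's best replies: W→A; X→C; Y→D; Z→A.
Player II's best replies: A→X; B→Z; C→X; D→X.
The unique mutual best reply is (C, X), giving (11, 11).
Sequential outcome (C, X) coincides with the Nash profile (C, X).

yes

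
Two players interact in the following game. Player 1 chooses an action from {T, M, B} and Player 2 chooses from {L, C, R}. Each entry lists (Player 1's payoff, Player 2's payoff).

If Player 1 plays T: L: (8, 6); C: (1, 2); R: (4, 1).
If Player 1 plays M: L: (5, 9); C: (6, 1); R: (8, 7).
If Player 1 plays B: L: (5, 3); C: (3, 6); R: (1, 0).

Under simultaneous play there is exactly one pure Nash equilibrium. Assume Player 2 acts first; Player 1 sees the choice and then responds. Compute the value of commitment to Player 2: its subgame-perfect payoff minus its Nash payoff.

Solve by backward induction (Player 2 leads).
- L: Player 1 compares 8, 5, 5 and picks T; Player 2 would get 6.
- C: Player 1 compares 1, 6, 3 and picks M; Player 2 would get 1.
- R: Player 1 compares 4, 8, 1 and picks M; Player 2 would get 7.
Among 6, 1, 7, the best is 7 at R. Subgame-perfect outcome: (M, R) with payoffs (8, 7).
For the simultaneous game, intersect best replies.
Player 1's best replies: L→T; C→M; R→M.
Player 2's best replies: T→L; M→L; B→C.
Only (T, L) has each player best-responding; Nash payoffs (8, 6).
Player 2's commitment gain: 7 − 6 = 1.

1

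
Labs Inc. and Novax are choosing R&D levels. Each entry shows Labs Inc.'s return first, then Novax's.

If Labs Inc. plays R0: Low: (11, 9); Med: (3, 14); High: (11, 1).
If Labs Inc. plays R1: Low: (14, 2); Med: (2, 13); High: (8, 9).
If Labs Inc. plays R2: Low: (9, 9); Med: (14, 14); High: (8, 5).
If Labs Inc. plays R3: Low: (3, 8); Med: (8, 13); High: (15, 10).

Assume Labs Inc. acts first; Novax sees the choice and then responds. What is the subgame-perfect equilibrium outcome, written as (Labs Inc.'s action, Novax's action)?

Work backward from Novax's decision.
- R0: Novax compares 9, 14, 1 and picks Med; Labs Inc. would get 3.
- R1: Novax compares 2, 13, 9 and picks Med; Labs Inc. would get 2.
- R2: Novax compares 9, 14, 5 and picks Med; Labs Inc. would get 14.
- R3: Novax compares 8, 13, 10 and picks Med; Labs Inc. would get 8.
Among 3, 2, 14, 8, the best is 14 at R2. Subgame-perfect outcome: (R2, Med) with payoffs (14, 14).

(R2, Med)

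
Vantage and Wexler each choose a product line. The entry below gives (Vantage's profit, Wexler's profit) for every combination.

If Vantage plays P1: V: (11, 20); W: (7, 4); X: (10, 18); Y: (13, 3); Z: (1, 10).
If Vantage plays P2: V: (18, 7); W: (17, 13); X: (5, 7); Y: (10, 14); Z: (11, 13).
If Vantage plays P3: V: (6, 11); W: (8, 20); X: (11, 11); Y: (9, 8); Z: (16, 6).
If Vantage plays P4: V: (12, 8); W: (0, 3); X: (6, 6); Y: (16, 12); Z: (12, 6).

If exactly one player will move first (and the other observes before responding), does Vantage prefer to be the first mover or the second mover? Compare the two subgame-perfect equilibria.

second

If Vantage leads: Wexler's best replies are P1→V, P2→Y, P3→W, P4→Y; Vantage's induced payoffs 11, 10, 8, 16; outcome (P4, Y), payoffs (16, 12).
If Wexler leads: Vantage's best replies are V→P2, W→P2, X→P3, Y→P4, Z→P3; Wexler's induced payoffs 7, 13, 11, 12, 6; outcome (P2, W), payoffs (17, 13).
Vantage gets 16 moving first and 17 moving second, so Vantage prefers to move second.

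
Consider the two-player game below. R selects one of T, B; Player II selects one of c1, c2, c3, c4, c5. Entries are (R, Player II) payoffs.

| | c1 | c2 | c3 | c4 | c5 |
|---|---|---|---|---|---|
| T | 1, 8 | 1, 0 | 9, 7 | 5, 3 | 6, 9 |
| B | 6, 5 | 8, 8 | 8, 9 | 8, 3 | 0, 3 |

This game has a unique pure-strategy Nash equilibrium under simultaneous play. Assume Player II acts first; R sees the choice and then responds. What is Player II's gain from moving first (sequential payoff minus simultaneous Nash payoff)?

0

R best-responds to each possible Player II move:
- c1: BR = B, leader payoff 5.
- c2: BR = B, leader payoff 8.
- c3: BR = T, leader payoff 7.
- c4: BR = B, leader payoff 3.
- c5: BR = T, leader payoff 9.
Player II's induced payoffs are 5, 8, 7, 3, 9, so Player II commits to c5. Subgame-perfect outcome: (T, c5) with payoffs (6, 9).
Under simultaneous play:
R's best replies: c1→B; c2→B; c3→T; c4→B; c5→T.
Player II's best replies: T→c5; B→c3.
Only (T, c5) has each player best-responding; Nash payoffs (6, 9).
Player II's commitment gain: 9 − 9 = 0.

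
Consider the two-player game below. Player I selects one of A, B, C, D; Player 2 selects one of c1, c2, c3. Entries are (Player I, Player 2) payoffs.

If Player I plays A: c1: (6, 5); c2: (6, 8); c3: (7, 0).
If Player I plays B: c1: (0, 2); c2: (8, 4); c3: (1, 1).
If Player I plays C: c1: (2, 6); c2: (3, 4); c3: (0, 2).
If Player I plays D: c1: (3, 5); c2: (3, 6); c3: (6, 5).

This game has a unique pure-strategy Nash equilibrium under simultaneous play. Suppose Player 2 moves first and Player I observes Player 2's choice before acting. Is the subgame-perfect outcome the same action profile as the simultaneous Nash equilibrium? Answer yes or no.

no

Work backward from Player I's decision.
- c1: Player I compares 6, 0, 2, 3 and picks A; Player 2 would get 5.
- c2: Player I compares 6, 8, 3, 3 and picks B; Player 2 would get 4.
- c3: Player I compares 7, 1, 0, 6 and picks A; Player 2 would get 0.
Maximizing over 5, 4, 0, Player 2 chooses c1. Subgame-perfect outcome: (A, c1) with payoffs (6, 5).
Now find the simultaneous Nash equilibrium.
Player I's best replies: c1→A; c2→B; c3→A.
Player 2's best replies: A→c2; B→c2; C→c1; D→c2.
Only (B, c2) has each player best-responding; Nash payoffs (8, 4).
Sequential outcome (A, c1) differs from the Nash profile (B, c2).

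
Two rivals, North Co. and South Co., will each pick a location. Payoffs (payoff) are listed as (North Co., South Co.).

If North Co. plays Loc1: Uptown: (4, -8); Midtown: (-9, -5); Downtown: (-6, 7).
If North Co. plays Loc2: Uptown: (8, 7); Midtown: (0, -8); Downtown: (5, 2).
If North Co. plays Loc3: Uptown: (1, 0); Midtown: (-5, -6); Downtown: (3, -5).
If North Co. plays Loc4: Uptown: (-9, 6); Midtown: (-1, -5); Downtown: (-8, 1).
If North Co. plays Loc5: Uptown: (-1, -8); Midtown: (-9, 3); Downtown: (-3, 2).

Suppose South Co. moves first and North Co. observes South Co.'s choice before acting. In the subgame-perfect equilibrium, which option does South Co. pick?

North Co. best-responds to each possible South Co. move:
- Uptown → North Co. plays Loc2 (best of 4, 8, 1, -9, -1); South Co. gets 7.
- Midtown → North Co. plays Loc2 (best of -9, 0, -5, -1, -9); South Co. gets -8.
- Downtown → North Co. plays Loc2 (best of -6, 5, 3, -8, -3); South Co. gets 2.
Maximizing over 7, -8, 2, South Co. chooses Uptown. Subgame-perfect outcome: (Loc2, Uptown) with payoffs (8, 7).

Uptown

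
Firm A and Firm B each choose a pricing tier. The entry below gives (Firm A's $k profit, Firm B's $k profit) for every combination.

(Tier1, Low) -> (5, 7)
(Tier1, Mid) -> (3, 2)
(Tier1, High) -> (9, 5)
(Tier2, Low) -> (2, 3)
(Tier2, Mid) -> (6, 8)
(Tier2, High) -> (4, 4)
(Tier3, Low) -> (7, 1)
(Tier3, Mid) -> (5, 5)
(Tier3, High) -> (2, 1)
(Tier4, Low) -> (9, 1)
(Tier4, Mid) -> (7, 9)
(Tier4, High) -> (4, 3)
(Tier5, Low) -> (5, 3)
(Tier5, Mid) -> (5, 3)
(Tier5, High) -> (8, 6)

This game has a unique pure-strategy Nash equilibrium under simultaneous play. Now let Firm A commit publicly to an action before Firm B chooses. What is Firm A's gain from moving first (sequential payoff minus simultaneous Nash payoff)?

Backward induction with Firm A moving first.
- Tier1: Firm B compares 7, 2, 5 and picks Low; Firm A would get 5.
- Tier2: Firm B compares 3, 8, 4 and picks Mid; Firm A would get 6.
- Tier3: Firm B compares 1, 5, 1 and picks Mid; Firm A would get 5.
- Tier4: Firm B compares 1, 9, 3 and picks Mid; Firm A would get 7.
- Tier5: Firm B compares 3, 3, 6 and picks High; Firm A would get 8.
Among 5, 6, 5, 7, 8, the best is 8 at Tier5. Subgame-perfect outcome: (Tier5, High) with payoffs (8, 6).
Now find the simultaneous Nash equilibrium.
Firm A's best replies: Low→Tier4; Mid→Tier4; High→Tier1.
Firm B's best replies: Tier1→Low; Tier2→Mid; Tier3→Mid; Tier4→Mid; Tier5→High.
Only (Tier4, Mid) has each player best-responding; Nash payoffs (7, 9).
Firm A's commitment gain: 8 − 7 = 1.

1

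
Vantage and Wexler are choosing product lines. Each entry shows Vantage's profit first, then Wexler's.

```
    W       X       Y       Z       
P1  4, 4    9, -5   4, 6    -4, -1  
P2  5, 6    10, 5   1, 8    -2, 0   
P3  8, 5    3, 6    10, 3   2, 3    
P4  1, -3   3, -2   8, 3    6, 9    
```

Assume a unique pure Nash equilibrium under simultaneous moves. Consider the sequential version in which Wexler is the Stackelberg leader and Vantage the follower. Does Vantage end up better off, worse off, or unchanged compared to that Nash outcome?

unchanged

Backward induction with Wexler moving first.
- W → Vantage plays P3 (best of 4, 5, 8, 1); Wexler gets 5.
- X → Vantage plays P2 (best of 9, 10, 3, 3); Wexler gets 5.
- Y → Vantage plays P3 (best of 4, 1, 10, 8); Wexler gets 3.
- Z → Vantage plays P4 (best of -4, -2, 2, 6); Wexler gets 9.
Maximizing over 5, 5, 3, 9, Wexler chooses Z. Subgame-perfect outcome: (P4, Z) with payoffs (6, 9).
Now find the simultaneous Nash equilibrium.
Vantage's best replies: W→P3; X→P2; Y→P3; Z→P4.
Wexler's best replies: P1→Y; P2→Y; P3→X; P4→Z.
The unique mutual best reply is (P4, Z), giving (6, 9).
Vantage earns 6 sequentially versus 6 at the Nash outcome: unchanged.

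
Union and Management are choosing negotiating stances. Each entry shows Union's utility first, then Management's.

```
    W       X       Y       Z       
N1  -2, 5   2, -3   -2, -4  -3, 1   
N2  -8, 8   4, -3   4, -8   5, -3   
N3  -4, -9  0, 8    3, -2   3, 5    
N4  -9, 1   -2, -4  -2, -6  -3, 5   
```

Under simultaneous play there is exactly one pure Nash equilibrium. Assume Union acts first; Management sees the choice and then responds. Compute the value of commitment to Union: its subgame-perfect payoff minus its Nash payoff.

Solve by backward induction (Union leads).
- N1 → Management plays W (best of 5, -3, -4, 1); Union gets -2.
- N2 → Management plays W (best of 8, -3, -8, -3); Union gets -8.
- N3 → Management plays X (best of -9, 8, -2, 5); Union gets 0.
- N4 → Management plays Z (best of 1, -4, -6, 5); Union gets -3.
Union's induced payoffs are -2, -8, 0, -3, so Union commits to N3. Subgame-perfect outcome: (N3, X) with payoffs (0, 8).
Under simultaneous play:
Union's best replies: W→N1; X→N2; Y→N2; Z→N2.
Management's best replies: N1→W; N2→W; N3→X; N4→Z.
Only (N1, W) has each player best-responding; Nash payoffs (-2, 5).
Union's commitment gain: 0 − -2 = 2.

2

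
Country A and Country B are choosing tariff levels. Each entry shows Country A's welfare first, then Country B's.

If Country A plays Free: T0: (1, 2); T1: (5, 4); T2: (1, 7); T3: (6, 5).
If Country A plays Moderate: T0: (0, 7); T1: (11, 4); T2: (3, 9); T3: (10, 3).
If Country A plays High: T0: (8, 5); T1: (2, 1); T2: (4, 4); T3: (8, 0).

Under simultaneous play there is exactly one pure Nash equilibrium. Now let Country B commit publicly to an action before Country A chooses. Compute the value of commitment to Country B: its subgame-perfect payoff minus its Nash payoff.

0

Country A best-responds to each possible Country B move:
- T0: BR = High, leader payoff 5.
- T1: BR = Moderate, leader payoff 4.
- T2: BR = High, leader payoff 4.
- T3: BR = Moderate, leader payoff 3.
Country B's induced payoffs are 5, 4, 4, 3, so Country B commits to T0. Subgame-perfect outcome: (High, T0) with payoffs (8, 5).
Under simultaneous play:
Country A's best replies: T0→High; T1→Moderate; T2→High; T3→Moderate.
Country B's best replies: Free→T2; Moderate→T2; High→T0.
Only (High, T0) has each player best-responding; Nash payoffs (8, 5).
Country B's commitment gain: 5 − 5 = 0.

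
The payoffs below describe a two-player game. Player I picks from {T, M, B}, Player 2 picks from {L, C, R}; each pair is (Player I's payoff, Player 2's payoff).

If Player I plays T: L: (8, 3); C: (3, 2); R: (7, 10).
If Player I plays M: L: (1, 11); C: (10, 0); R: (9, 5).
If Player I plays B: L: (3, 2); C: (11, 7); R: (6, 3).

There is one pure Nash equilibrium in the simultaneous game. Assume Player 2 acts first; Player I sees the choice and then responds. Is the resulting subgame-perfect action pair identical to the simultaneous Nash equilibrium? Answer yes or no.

yes

Player I best-responds to each possible Player 2 move:
- L → Player I plays T (best of 8, 1, 3); Player 2 gets 3.
- C → Player I plays B (best of 3, 10, 11); Player 2 gets 7.
- R → Player I plays M (best of 7, 9, 6); Player 2 gets 5.
Player 2's induced payoffs are 3, 7, 5, so Player 2 commits to C. Subgame-perfect outcome: (B, C) with payoffs (11, 7).
Now find the simultaneous Nash equilibrium.
Player I's best replies: L→T; C→B; R→M.
Player 2's best replies: T→R; M→L; B→C.
The unique mutual best reply is (B, C), giving (11, 7).
Sequential outcome (B, C) coincides with the Nash profile (B, C).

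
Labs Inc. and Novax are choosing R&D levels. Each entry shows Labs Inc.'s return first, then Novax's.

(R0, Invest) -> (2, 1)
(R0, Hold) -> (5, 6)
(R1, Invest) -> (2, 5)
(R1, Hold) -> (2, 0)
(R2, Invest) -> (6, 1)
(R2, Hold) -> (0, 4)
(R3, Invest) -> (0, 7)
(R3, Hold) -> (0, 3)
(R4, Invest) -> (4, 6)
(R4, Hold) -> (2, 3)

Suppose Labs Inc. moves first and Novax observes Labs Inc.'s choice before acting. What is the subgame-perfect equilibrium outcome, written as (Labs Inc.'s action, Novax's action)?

Work backward from Novax's decision.
- R0: Novax compares 1, 6 and picks Hold; Labs Inc. would get 5.
- R1: Novax compares 5, 0 and picks Invest; Labs Inc. would get 2.
- R2: Novax compares 1, 4 and picks Hold; Labs Inc. would get 0.
- R3: Novax compares 7, 3 and picks Invest; Labs Inc. would get 0.
- R4: Novax compares 6, 3 and picks Invest; Labs Inc. would get 4.
Among 5, 2, 0, 0, 4, the best is 5 at R0. Subgame-perfect outcome: (R0, Hold) with payoffs (5, 6).

(R0, Hold)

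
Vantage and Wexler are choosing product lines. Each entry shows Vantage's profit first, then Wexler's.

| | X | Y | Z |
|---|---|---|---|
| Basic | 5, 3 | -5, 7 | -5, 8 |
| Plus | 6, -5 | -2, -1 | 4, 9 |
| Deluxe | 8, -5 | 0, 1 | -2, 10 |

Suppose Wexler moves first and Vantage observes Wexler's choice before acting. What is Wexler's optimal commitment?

Z

Work backward from Vantage's decision.
- X → Vantage plays Deluxe (best of 5, 6, 8); Wexler gets -5.
- Y → Vantage plays Deluxe (best of -5, -2, 0); Wexler gets 1.
- Z → Vantage plays Plus (best of -5, 4, -2); Wexler gets 9.
Among -5, 1, 9, the best is 9 at Z. Subgame-perfect outcome: (Plus, Z) with payoffs (4, 9).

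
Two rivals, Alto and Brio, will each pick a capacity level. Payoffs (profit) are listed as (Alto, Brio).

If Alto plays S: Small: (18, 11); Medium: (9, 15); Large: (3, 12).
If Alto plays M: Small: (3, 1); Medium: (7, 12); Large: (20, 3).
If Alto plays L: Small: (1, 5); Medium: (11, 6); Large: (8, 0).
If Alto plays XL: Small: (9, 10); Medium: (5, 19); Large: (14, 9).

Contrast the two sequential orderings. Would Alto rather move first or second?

second

If Alto leads: Brio's best replies are S→Medium, M→Medium, L→Medium, XL→Medium; Alto's induced payoffs 9, 7, 11, 5; outcome (L, Medium), payoffs (11, 6).
If Brio leads: Alto's best replies are Small→S, Medium→L, Large→M; Brio's induced payoffs 11, 6, 3; outcome (S, Small), payoffs (18, 11).
Alto gets 11 moving first and 18 moving second, so Alto prefers to move second.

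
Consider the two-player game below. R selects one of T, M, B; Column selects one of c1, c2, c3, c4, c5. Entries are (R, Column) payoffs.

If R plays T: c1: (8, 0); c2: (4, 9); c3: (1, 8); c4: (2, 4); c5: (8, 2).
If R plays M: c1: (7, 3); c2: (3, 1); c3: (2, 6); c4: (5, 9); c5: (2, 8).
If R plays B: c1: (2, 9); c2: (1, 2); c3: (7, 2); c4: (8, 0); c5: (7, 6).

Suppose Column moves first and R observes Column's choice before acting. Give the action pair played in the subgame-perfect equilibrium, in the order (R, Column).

(T, c2)

R best-responds to each possible Column move:
- c1: R compares 8, 7, 2 and picks T; Column would get 0.
- c2: R compares 4, 3, 1 and picks T; Column would get 9.
- c3: R compares 1, 2, 7 and picks B; Column would get 2.
- c4: R compares 2, 5, 8 and picks B; Column would get 0.
- c5: R compares 8, 2, 7 and picks T; Column would get 2.
Column's induced payoffs are 0, 9, 2, 0, 2, so Column commits to c2. Subgame-perfect outcome: (T, c2) with payoffs (4, 9).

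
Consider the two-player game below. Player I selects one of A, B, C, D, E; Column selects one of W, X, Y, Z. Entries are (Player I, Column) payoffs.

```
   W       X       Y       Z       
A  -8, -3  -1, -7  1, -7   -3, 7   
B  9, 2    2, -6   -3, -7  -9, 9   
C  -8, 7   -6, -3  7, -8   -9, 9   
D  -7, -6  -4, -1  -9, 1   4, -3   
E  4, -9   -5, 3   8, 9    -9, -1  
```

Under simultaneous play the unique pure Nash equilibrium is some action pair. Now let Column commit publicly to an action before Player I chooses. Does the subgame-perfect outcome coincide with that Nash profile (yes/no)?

Solve by backward induction (Column leads).
- W → Player I plays B (best of -8, 9, -8, -7, 4); Column gets 2.
- X → Player I plays B (best of -1, 2, -6, -4, -5); Column gets -6.
- Y → Player I plays E (best of 1, -3, 7, -9, 8); Column gets 9.
- Z → Player I plays D (best of -3, -9, -9, 4, -9); Column gets -3.
Maximizing over 2, -6, 9, -3, Column chooses Y. Subgame-perfect outcome: (E, Y) with payoffs (8, 9).
Now find the simultaneous Nash equilibrium.
Player I's best replies: W→B; X→B; Y→E; Z→D.
Column's best replies: A→Z; B→Z; C→Z; D→Y; E→Y.
The unique mutual best reply is (E, Y), giving (8, 9).
Sequential outcome (E, Y) coincides with the Nash profile (E, Y).

yes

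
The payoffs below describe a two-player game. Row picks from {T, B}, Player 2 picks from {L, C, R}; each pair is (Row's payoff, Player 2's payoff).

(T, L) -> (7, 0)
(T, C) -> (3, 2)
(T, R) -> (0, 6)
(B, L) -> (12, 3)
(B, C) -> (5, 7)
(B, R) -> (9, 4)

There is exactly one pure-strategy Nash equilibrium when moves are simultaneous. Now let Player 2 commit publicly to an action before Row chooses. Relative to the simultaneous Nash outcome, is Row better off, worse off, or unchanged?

Backward induction with Player 2 moving first.
- L: Row compares 7, 12 and picks B; Player 2 would get 3.
- C: Row compares 3, 5 and picks B; Player 2 would get 7.
- R: Row compares 0, 9 and picks B; Player 2 would get 4.
Player 2's induced payoffs are 3, 7, 4, so Player 2 commits to C. Subgame-perfect outcome: (B, C) with payoffs (5, 7).
Now find the simultaneous Nash equilibrium.
Row's best replies: L→B; C→B; R→B.
Player 2's best replies: T→R; B→C.
The unique mutual best reply is (B, C), giving (5, 7).
Row earns 5 sequentially versus 5 at the Nash outcome: unchanged.

unchanged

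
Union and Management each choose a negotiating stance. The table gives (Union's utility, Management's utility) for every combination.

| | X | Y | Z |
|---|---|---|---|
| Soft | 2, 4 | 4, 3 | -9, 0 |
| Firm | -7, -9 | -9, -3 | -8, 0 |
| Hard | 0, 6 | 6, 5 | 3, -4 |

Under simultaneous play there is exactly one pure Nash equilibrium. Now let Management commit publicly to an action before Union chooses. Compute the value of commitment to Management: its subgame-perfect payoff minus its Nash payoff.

Union best-responds to each possible Management move:
- X: Union compares 2, -7, 0 and picks Soft; Management would get 4.
- Y: Union compares 4, -9, 6 and picks Hard; Management would get 5.
- Z: Union compares -9, -8, 3 and picks Hard; Management would get -4.
Maximizing over 4, 5, -4, Management chooses Y. Subgame-perfect outcome: (Hard, Y) with payoffs (6, 5).
Now find the simultaneous Nash equilibrium.
Union's best replies: X→Soft; Y→Hard; Z→Hard.
Management's best replies: Soft→X; Firm→Z; Hard→X.
Only (Soft, X) has each player best-responding; Nash payoffs (2, 4).
Management's commitment gain: 5 − 4 = 1.

1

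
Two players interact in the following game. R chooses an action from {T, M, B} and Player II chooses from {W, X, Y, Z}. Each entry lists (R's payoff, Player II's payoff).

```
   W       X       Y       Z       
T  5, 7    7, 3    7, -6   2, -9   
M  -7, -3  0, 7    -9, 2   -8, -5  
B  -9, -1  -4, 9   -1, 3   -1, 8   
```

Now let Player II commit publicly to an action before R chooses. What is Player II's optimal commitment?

W

Backward induction with Player II moving first.
- W: R compares 5, -7, -9 and picks T; Player II would get 7.
- X: R compares 7, 0, -4 and picks T; Player II would get 3.
- Y: R compares 7, -9, -1 and picks T; Player II would get -6.
- Z: R compares 2, -8, -1 and picks T; Player II would get -9.
Player II's induced payoffs are 7, 3, -6, -9, so Player II commits to W. Subgame-perfect outcome: (T, W) with payoffs (5, 7).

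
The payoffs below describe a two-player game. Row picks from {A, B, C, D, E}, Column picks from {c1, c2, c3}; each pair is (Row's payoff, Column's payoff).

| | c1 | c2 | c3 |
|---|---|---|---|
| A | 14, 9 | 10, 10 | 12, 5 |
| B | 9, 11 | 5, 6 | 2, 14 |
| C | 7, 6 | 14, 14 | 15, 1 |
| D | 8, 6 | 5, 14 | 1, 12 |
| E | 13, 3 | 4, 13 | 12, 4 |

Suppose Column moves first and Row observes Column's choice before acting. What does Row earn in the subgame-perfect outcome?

14

Backward induction with Column moving first.
- c1: BR = A, leader payoff 9.
- c2: BR = C, leader payoff 14.
- c3: BR = C, leader payoff 1.
Among 9, 14, 1, the best is 14 at c2. Subgame-perfect outcome: (C, c2) with payoffs (14, 14).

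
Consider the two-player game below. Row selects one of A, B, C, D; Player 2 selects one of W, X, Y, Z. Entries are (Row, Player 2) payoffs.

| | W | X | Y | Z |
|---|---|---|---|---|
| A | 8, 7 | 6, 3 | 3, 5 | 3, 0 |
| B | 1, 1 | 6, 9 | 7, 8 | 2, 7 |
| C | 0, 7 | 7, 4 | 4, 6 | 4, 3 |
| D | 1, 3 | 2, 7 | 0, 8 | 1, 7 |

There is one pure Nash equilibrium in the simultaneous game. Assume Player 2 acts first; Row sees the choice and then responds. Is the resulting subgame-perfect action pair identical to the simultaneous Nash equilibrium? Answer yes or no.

no

Backward induction with Player 2 moving first.
- W: BR = A, leader payoff 7.
- X: BR = C, leader payoff 4.
- Y: BR = B, leader payoff 8.
- Z: BR = C, leader payoff 3.
Among 7, 4, 8, 3, the best is 8 at Y. Subgame-perfect outcome: (B, Y) with payoffs (7, 8).
Now find the simultaneous Nash equilibrium.
Row's best replies: W→A; X→C; Y→B; Z→C.
Player 2's best replies: A→W; B→X; C→W; D→Y.
The unique mutual best reply is (A, W), giving (8, 7).
Sequential outcome (B, Y) differs from the Nash profile (A, W).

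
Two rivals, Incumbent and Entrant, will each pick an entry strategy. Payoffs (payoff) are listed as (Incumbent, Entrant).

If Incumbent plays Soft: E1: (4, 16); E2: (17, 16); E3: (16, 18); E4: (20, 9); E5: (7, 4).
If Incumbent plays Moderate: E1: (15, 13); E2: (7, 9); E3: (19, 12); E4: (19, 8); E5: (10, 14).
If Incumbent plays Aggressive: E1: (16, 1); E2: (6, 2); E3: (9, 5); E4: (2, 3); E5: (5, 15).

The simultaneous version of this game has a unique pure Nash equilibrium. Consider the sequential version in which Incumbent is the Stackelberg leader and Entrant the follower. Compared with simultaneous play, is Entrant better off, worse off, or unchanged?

Entrant best-responds to each possible Incumbent move:
- Soft: Entrant compares 16, 16, 18, 9, 4 and picks E3; Incumbent would get 16.
- Moderate: Entrant compares 13, 9, 12, 8, 14 and picks E5; Incumbent would get 10.
- Aggressive: Entrant compares 1, 2, 5, 3, 15 and picks E5; Incumbent would get 5.
Incumbent's induced payoffs are 16, 10, 5, so Incumbent commits to Soft. Subgame-perfect outcome: (Soft, E3) with payoffs (16, 18).
Now find the simultaneous Nash equilibrium.
Incumbent's best replies: E1→Aggressive; E2→Soft; E3→Moderate; E4→Soft; E5→Moderate.
Entrant's best replies: Soft→E3; Moderate→E5; Aggressive→E5.
Only (Moderate, E5) has each player best-responding; Nash payoffs (10, 14).
Entrant earns 18 sequentially versus 14 at the Nash outcome: better off.

better off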